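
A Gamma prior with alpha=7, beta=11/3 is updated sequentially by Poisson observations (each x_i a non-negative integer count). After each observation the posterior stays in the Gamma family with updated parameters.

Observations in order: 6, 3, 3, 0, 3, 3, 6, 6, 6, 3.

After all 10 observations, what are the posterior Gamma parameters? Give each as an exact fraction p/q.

alpha=46, beta=41/3

obs 1: x=6 → posterior Gamma(13, 14/3)
obs 2: x=3 → posterior Gamma(16, 17/3)
obs 3: x=3 → posterior Gamma(19, 20/3)
obs 4: x=0 → posterior Gamma(19, 23/3)
obs 5: x=3 → posterior Gamma(22, 26/3)
obs 6: x=3 → posterior Gamma(25, 29/3)
obs 7: x=6 → posterior Gamma(31, 32/3)
obs 8: x=6 → posterior Gamma(37, 35/3)
obs 9: x=6 → posterior Gamma(43, 38/3)
obs 10: x=3 → posterior Gamma(46, 41/3)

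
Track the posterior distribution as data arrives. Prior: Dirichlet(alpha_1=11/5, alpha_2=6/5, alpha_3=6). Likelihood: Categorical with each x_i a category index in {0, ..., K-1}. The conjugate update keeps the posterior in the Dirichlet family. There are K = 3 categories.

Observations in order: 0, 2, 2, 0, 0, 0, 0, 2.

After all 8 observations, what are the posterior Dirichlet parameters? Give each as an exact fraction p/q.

obs 1: x=0 → posterior Dirichlet(16/5, 6/5, 6)
obs 2: x=2 → posterior Dirichlet(16/5, 6/5, 7)
obs 3: x=2 → posterior Dirichlet(16/5, 6/5, 8)
obs 4: x=0 → posterior Dirichlet(21/5, 6/5, 8)
obs 5: x=0 → posterior Dirichlet(26/5, 6/5, 8)
obs 6: x=0 → posterior Dirichlet(31/5, 6/5, 8)
obs 7: x=0 → posterior Dirichlet(36/5, 6/5, 8)
obs 8: x=2 → posterior Dirichlet(36/5, 6/5, 9)

alpha_1=36/5, alpha_2=6/5, alpha_3=9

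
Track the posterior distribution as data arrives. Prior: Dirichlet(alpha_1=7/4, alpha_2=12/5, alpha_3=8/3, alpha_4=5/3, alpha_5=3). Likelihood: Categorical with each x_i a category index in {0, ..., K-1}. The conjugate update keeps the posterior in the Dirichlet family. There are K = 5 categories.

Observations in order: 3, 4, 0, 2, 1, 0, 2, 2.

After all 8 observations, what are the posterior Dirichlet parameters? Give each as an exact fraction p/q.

obs 1: x=3 → posterior Dirichlet(7/4, 12/5, 8/3, 8/3, 3)
obs 2: x=4 → posterior Dirichlet(7/4, 12/5, 8/3, 8/3, 4)
obs 3: x=0 → posterior Dirichlet(11/4, 12/5, 8/3, 8/3, 4)
obs 4: x=2 → posterior Dirichlet(11/4, 12/5, 11/3, 8/3, 4)
obs 5: x=1 → posterior Dirichlet(11/4, 17/5, 11/3, 8/3, 4)
obs 6: x=0 → posterior Dirichlet(15/4, 17/5, 11/3, 8/3, 4)
obs 7: x=2 → posterior Dirichlet(15/4, 17/5, 14/3, 8/3, 4)
obs 8: x=2 → posterior Dirichlet(15/4, 17/5, 17/3, 8/3, 4)

alpha_1=15/4, alpha_2=17/5, alpha_3=17/3, alpha_4=8/3, alpha_5=4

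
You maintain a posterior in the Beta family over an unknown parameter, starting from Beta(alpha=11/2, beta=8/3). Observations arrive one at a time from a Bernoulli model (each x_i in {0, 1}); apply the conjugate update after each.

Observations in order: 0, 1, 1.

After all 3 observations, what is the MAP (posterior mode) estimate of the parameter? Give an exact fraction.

obs 1: x=0 → posterior Beta(11/2, 11/3)
obs 2: x=1 → posterior Beta(13/2, 11/3)
obs 3: x=1 → posterior Beta(15/2, 11/3)

39/55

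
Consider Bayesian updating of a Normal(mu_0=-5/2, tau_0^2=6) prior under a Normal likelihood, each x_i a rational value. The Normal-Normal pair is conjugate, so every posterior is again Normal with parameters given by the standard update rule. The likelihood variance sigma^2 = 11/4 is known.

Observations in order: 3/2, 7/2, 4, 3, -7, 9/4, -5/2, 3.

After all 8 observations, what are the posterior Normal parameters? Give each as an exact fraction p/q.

obs 1: x=3/2 → posterior Normal(17/70, 66/35)
obs 2: x=7/2 → posterior Normal(185/118, 66/59)
obs 3: x=4 → posterior Normal(377/166, 66/83)
obs 4: x=3 → posterior Normal(521/214, 66/107)
obs 5: x=-7 → posterior Normal(185/262, 66/131)
obs 6: x=9/4 → posterior Normal(293/310, 66/155)
obs 7: x=-5/2 → posterior Normal(173/358, 66/179)
obs 8: x=3 → posterior Normal(317/406, 66/203)

mu_0=317/406, tau_0^2=66/203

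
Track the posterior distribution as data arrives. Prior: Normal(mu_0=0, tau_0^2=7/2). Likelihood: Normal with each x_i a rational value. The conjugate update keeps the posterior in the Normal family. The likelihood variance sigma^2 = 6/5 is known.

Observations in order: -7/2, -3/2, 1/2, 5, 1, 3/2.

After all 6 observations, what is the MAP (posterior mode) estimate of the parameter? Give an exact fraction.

35/74

obs 1: x=-7/2 → posterior Normal(-245/94, 42/47)
obs 2: x=-3/2 → posterior Normal(-175/82, 21/41)
obs 3: x=1/2 → posterior Normal(-35/26, 14/39)
obs 4: x=5 → posterior Normal(35/304, 21/76)
obs 5: x=1 → posterior Normal(105/374, 42/187)
obs 6: x=3/2 → posterior Normal(35/74, 7/37)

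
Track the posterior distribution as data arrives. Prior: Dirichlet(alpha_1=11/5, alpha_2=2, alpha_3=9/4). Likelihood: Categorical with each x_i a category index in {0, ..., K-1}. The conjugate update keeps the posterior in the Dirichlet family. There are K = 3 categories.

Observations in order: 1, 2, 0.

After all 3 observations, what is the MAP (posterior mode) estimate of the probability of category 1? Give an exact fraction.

40/129

obs 1: x=1 → posterior Dirichlet(11/5, 3, 9/4)
obs 2: x=2 → posterior Dirichlet(11/5, 3, 13/4)
obs 3: x=0 → posterior Dirichlet(16/5, 3, 13/4)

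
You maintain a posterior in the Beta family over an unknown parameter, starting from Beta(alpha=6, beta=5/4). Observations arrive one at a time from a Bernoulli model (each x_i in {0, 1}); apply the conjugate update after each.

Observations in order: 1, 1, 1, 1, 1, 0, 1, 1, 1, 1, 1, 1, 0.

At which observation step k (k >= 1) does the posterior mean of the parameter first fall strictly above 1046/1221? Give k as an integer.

k = 2

obs 1: x=1 → posterior Beta(7, 5/4)
obs 2: x=1 → posterior Beta(8, 5/4)
obs 3: x=1 → posterior Beta(9, 5/4)
obs 4: x=1 → posterior Beta(10, 5/4)
obs 5: x=1 → posterior Beta(11, 5/4)
obs 6: x=0 → posterior Beta(11, 9/4)
obs 7: x=1 → posterior Beta(12, 9/4)
obs 8: x=1 → posterior Beta(13, 9/4)
obs 9: x=1 → posterior Beta(14, 9/4)
obs 10: x=1 → posterior Beta(15, 9/4)
obs 11: x=1 → posterior Beta(16, 9/4)
obs 12: x=1 → posterior Beta(17, 9/4)
obs 13: x=0 → posterior Beta(17, 13/4)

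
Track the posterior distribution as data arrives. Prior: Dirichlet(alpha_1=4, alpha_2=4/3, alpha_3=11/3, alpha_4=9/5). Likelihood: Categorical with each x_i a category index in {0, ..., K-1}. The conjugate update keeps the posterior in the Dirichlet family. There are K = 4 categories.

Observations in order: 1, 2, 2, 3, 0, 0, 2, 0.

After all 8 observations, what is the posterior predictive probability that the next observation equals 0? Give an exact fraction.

obs 1: x=1 → posterior Dirichlet(4, 7/3, 11/3, 9/5)
obs 2: x=2 → posterior Dirichlet(4, 7/3, 14/3, 9/5)
obs 3: x=2 → posterior Dirichlet(4, 7/3, 17/3, 9/5)
obs 4: x=3 → posterior Dirichlet(4, 7/3, 17/3, 14/5)
obs 5: x=0 → posterior Dirichlet(5, 7/3, 17/3, 14/5)
obs 6: x=0 → posterior Dirichlet(6, 7/3, 17/3, 14/5)
obs 7: x=2 → posterior Dirichlet(6, 7/3, 20/3, 14/5)
obs 8: x=0 → posterior Dirichlet(7, 7/3, 20/3, 14/5)

35/94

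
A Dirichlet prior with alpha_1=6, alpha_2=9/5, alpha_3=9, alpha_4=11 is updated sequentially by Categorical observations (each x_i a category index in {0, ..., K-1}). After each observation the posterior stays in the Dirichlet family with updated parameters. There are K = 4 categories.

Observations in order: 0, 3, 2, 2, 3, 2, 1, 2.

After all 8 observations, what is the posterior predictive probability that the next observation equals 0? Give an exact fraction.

obs 1: x=0 → posterior Dirichlet(7, 9/5, 9, 11)
obs 2: x=3 → posterior Dirichlet(7, 9/5, 9, 12)
obs 3: x=2 → posterior Dirichlet(7, 9/5, 10, 12)
obs 4: x=2 → posterior Dirichlet(7, 9/5, 11, 12)
obs 5: x=3 → posterior Dirichlet(7, 9/5, 11, 13)
obs 6: x=2 → posterior Dirichlet(7, 9/5, 12, 13)
obs 7: x=1 → posterior Dirichlet(7, 14/5, 12, 13)
obs 8: x=2 → posterior Dirichlet(7, 14/5, 13, 13)

35/179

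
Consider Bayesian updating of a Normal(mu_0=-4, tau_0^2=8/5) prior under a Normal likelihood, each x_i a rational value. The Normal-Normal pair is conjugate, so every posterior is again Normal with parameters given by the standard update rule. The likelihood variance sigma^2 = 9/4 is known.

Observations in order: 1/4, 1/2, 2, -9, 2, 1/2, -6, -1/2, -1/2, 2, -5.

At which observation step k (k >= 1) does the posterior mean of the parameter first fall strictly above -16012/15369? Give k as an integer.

k = 3

obs 1: x=1/4 → posterior Normal(-172/77, 72/77)
obs 2: x=1/2 → posterior Normal(-156/109, 72/109)
obs 3: x=2 → posterior Normal(-92/141, 24/47)
obs 4: x=-9 → posterior Normal(-380/173, 72/173)
obs 5: x=2 → posterior Normal(-316/205, 72/205)
obs 6: x=1/2 → posterior Normal(-100/79, 24/79)
obs 7: x=-6 → posterior Normal(-492/269, 72/269)
obs 8: x=-1/2 → posterior Normal(-508/301, 72/301)
obs 9: x=-1/2 → posterior Normal(-524/333, 8/37)
obs 10: x=2 → posterior Normal(-92/73, 72/365)
obs 11: x=-5 → posterior Normal(-620/397, 72/397)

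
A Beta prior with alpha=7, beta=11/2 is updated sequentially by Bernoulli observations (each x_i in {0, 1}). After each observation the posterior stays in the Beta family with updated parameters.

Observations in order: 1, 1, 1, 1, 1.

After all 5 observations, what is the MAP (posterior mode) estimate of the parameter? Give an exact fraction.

obs 1: x=1 → posterior Beta(8, 11/2)
obs 2: x=1 → posterior Beta(9, 11/2)
obs 3: x=1 → posterior Beta(10, 11/2)
obs 4: x=1 → posterior Beta(11, 11/2)
obs 5: x=1 → posterior Beta(12, 11/2)

22/31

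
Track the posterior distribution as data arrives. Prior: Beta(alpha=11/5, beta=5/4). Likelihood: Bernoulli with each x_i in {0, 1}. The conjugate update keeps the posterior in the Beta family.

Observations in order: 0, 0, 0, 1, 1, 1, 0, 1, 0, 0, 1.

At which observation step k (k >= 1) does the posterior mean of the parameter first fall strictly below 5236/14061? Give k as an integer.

k = 3

obs 1: x=0 → posterior Beta(11/5, 9/4)
obs 2: x=0 → posterior Beta(11/5, 13/4)
obs 3: x=0 → posterior Beta(11/5, 17/4)
obs 4: x=1 → posterior Beta(16/5, 17/4)
obs 5: x=1 → posterior Beta(21/5, 17/4)
obs 6: x=1 → posterior Beta(26/5, 17/4)
obs 7: x=0 → posterior Beta(26/5, 21/4)
obs 8: x=1 → posterior Beta(31/5, 21/4)
obs 9: x=0 → posterior Beta(31/5, 25/4)
obs 10: x=0 → posterior Beta(31/5, 29/4)
obs 11: x=1 → posterior Beta(36/5, 29/4)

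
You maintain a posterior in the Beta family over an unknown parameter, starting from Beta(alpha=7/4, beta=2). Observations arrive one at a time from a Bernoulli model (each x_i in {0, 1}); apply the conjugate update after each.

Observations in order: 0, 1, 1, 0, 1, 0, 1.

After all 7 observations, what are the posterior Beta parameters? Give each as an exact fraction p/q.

obs 1: x=0 → posterior Beta(7/4, 3)
obs 2: x=1 → posterior Beta(11/4, 3)
obs 3: x=1 → posterior Beta(15/4, 3)
obs 4: x=0 → posterior Beta(15/4, 4)
obs 5: x=1 → posterior Beta(19/4, 4)
obs 6: x=0 → posterior Beta(19/4, 5)
obs 7: x=1 → posterior Beta(23/4, 5)

alpha=23/4, beta=5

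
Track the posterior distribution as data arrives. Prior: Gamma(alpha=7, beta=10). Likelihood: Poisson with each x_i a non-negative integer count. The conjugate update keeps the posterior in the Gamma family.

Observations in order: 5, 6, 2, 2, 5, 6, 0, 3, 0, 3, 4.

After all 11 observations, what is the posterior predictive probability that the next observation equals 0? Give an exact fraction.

obs 1: x=5 → posterior Gamma(12, 11)
obs 2: x=6 → posterior Gamma(18, 12)
obs 3: x=2 → posterior Gamma(20, 13)
obs 4: x=2 → posterior Gamma(22, 14)
obs 5: x=5 → posterior Gamma(27, 15)
obs 6: x=6 → posterior Gamma(33, 16)
obs 7: x=0 → posterior Gamma(33, 17)
obs 8: x=3 → posterior Gamma(36, 18)
obs 9: x=0 → posterior Gamma(36, 19)
obs 10: x=3 → posterior Gamma(39, 20)
obs 11: x=4 → posterior Gamma(43, 21)

716852284415660510488171761482895729863004676631934290061/5298772520065297710013152795217779063266385813905550082048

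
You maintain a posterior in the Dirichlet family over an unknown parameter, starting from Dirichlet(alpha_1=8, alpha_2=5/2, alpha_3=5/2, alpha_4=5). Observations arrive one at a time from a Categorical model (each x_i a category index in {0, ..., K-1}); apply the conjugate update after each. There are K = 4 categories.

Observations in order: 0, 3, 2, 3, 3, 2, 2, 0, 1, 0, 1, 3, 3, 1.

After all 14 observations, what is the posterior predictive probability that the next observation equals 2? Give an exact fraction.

obs 1: x=0 → posterior Dirichlet(9, 5/2, 5/2, 5)
obs 2: x=3 → posterior Dirichlet(9, 5/2, 5/2, 6)
obs 3: x=2 → posterior Dirichlet(9, 5/2, 7/2, 6)
obs 4: x=3 → posterior Dirichlet(9, 5/2, 7/2, 7)
obs 5: x=3 → posterior Dirichlet(9, 5/2, 7/2, 8)
obs 6: x=2 → posterior Dirichlet(9, 5/2, 9/2, 8)
obs 7: x=2 → posterior Dirichlet(9, 5/2, 11/2, 8)
obs 8: x=0 → posterior Dirichlet(10, 5/2, 11/2, 8)
obs 9: x=1 → posterior Dirichlet(10, 7/2, 11/2, 8)
obs 10: x=0 → posterior Dirichlet(11, 7/2, 11/2, 8)
obs 11: x=1 → posterior Dirichlet(11, 9/2, 11/2, 8)
obs 12: x=3 → posterior Dirichlet(11, 9/2, 11/2, 9)
obs 13: x=3 → posterior Dirichlet(11, 9/2, 11/2, 10)
obs 14: x=1 → posterior Dirichlet(11, 11/2, 11/2, 10)

11/64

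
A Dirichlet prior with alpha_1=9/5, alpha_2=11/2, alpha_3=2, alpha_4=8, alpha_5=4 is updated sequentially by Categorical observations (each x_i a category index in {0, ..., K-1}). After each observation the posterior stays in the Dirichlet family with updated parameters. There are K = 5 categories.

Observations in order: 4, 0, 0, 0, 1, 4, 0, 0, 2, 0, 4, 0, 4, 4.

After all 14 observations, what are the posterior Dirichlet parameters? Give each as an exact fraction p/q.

alpha_1=44/5, alpha_2=13/2, alpha_3=3, alpha_4=8, alpha_5=9

obs 1: x=4 → posterior Dirichlet(9/5, 11/2, 2, 8, 5)
obs 2: x=0 → posterior Dirichlet(14/5, 11/2, 2, 8, 5)
obs 3: x=0 → posterior Dirichlet(19/5, 11/2, 2, 8, 5)
obs 4: x=0 → posterior Dirichlet(24/5, 11/2, 2, 8, 5)
obs 5: x=1 → posterior Dirichlet(24/5, 13/2, 2, 8, 5)
obs 6: x=4 → posterior Dirichlet(24/5, 13/2, 2, 8, 6)
obs 7: x=0 → posterior Dirichlet(29/5, 13/2, 2, 8, 6)
obs 8: x=0 → posterior Dirichlet(34/5, 13/2, 2, 8, 6)
obs 9: x=2 → posterior Dirichlet(34/5, 13/2, 3, 8, 6)
obs 10: x=0 → posterior Dirichlet(39/5, 13/2, 3, 8, 6)
obs 11: x=4 → posterior Dirichlet(39/5, 13/2, 3, 8, 7)
obs 12: x=0 → posterior Dirichlet(44/5, 13/2, 3, 8, 7)
obs 13: x=4 → posterior Dirichlet(44/5, 13/2, 3, 8, 8)
obs 14: x=4 → posterior Dirichlet(44/5, 13/2, 3, 8, 9)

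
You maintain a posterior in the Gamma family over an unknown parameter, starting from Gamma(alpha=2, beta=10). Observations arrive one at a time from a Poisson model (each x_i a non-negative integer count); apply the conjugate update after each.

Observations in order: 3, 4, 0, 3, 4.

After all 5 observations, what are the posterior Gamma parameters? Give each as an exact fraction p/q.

alpha=16, beta=15

obs 1: x=3 → posterior Gamma(5, 11)
obs 2: x=4 → posterior Gamma(9, 12)
obs 3: x=0 → posterior Gamma(9, 13)
obs 4: x=3 → posterior Gamma(12, 14)
obs 5: x=4 → posterior Gamma(16, 15)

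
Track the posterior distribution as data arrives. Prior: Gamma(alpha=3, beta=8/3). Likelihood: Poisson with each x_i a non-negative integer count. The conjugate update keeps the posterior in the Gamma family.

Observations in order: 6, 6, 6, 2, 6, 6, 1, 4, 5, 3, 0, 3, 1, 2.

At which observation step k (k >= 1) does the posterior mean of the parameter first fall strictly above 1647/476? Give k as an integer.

obs 1: x=6 → posterior Gamma(9, 11/3)
obs 2: x=6 → posterior Gamma(15, 14/3)
obs 3: x=6 → posterior Gamma(21, 17/3)
obs 4: x=2 → posterior Gamma(23, 20/3)
obs 5: x=6 → posterior Gamma(29, 23/3)
obs 6: x=6 → posterior Gamma(35, 26/3)
obs 7: x=1 → posterior Gamma(36, 29/3)
obs 8: x=4 → posterior Gamma(40, 32/3)
obs 9: x=5 → posterior Gamma(45, 35/3)
obs 10: x=3 → posterior Gamma(48, 38/3)
obs 11: x=0 → posterior Gamma(48, 41/3)
obs 12: x=3 → posterior Gamma(51, 44/3)
obs 13: x=1 → posterior Gamma(52, 47/3)
obs 14: x=2 → posterior Gamma(54, 50/3)

k = 3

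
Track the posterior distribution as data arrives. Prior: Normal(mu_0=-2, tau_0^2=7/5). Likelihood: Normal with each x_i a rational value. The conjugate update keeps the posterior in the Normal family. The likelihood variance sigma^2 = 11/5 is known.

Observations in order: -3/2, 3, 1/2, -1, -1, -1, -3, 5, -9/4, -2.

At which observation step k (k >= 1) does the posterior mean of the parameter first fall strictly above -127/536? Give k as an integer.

k = 8

obs 1: x=-3/2 → posterior Normal(-65/36, 77/90)
obs 2: x=3 → posterior Normal(-23/50, 77/125)
obs 3: x=1/2 → posterior Normal(-1/4, 77/160)
obs 4: x=-1 → posterior Normal(-5/13, 77/195)
obs 5: x=-1 → posterior Normal(-11/23, 77/230)
obs 6: x=-1 → posterior Normal(-29/53, 77/265)
obs 7: x=-3 → posterior Normal(-5/6, 77/300)
obs 8: x=5 → posterior Normal(-15/67, 77/335)
obs 9: x=-9/4 → posterior Normal(-123/296, 77/370)
obs 10: x=-2 → posterior Normal(-179/324, 77/405)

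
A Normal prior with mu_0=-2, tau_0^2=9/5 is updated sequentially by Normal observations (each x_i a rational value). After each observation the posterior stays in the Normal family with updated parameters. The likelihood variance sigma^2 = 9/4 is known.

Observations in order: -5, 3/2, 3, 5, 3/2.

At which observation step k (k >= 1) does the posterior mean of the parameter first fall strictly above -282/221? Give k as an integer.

obs 1: x=-5 → posterior Normal(-10/3, 1)
obs 2: x=3/2 → posterior Normal(-24/13, 9/13)
obs 3: x=3 → posterior Normal(-12/17, 9/17)
obs 4: x=5 → posterior Normal(8/21, 3/7)
obs 5: x=3/2 → posterior Normal(14/25, 9/25)

k = 3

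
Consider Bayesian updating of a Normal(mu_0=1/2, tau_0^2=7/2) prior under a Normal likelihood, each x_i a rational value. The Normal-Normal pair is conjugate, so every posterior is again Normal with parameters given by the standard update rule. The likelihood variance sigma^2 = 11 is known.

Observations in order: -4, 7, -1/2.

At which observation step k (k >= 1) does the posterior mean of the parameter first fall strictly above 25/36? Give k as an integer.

k = 2

obs 1: x=-4 → posterior Normal(-17/29, 77/29)
obs 2: x=7 → posterior Normal(8/9, 77/36)
obs 3: x=-1/2 → posterior Normal(57/86, 77/43)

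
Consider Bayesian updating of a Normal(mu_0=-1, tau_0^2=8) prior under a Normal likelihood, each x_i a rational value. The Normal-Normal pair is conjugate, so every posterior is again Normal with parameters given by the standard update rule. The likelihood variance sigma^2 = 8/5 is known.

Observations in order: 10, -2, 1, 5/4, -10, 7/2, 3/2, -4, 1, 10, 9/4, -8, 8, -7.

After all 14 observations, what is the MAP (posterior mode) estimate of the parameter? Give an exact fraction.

obs 1: x=10 → posterior Normal(49/6, 4/3)
obs 2: x=-2 → posterior Normal(39/11, 8/11)
obs 3: x=1 → posterior Normal(11/4, 1/2)
obs 4: x=5/4 → posterior Normal(67/28, 8/21)
obs 5: x=-10 → posterior Normal(1/104, 4/13)
obs 6: x=7/2 → posterior Normal(71/124, 8/31)
obs 7: x=3/2 → posterior Normal(101/144, 2/9)
obs 8: x=-4 → posterior Normal(21/164, 8/41)
obs 9: x=1 → posterior Normal(41/184, 4/23)
obs 10: x=10 → posterior Normal(241/204, 8/51)
obs 11: x=9/4 → posterior Normal(143/112, 1/7)
obs 12: x=-8 → posterior Normal(63/122, 8/61)
obs 13: x=8 → posterior Normal(13/12, 4/33)
obs 14: x=-7 → posterior Normal(73/142, 8/71)

73/142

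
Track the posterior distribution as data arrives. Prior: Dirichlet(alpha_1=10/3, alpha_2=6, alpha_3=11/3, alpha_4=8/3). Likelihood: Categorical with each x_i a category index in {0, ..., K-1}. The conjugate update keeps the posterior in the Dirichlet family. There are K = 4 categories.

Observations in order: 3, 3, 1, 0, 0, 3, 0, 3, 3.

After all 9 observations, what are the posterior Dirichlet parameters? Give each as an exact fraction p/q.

obs 1: x=3 → posterior Dirichlet(10/3, 6, 11/3, 11/3)
obs 2: x=3 → posterior Dirichlet(10/3, 6, 11/3, 14/3)
obs 3: x=1 → posterior Dirichlet(10/3, 7, 11/3, 14/3)
obs 4: x=0 → posterior Dirichlet(13/3, 7, 11/3, 14/3)
obs 5: x=0 → posterior Dirichlet(16/3, 7, 11/3, 14/3)
obs 6: x=3 → posterior Dirichlet(16/3, 7, 11/3, 17/3)
obs 7: x=0 → posterior Dirichlet(19/3, 7, 11/3, 17/3)
obs 8: x=3 → posterior Dirichlet(19/3, 7, 11/3, 20/3)
obs 9: x=3 → posterior Dirichlet(19/3, 7, 11/3, 23/3)

alpha_1=19/3, alpha_2=7, alpha_3=11/3, alpha_4=23/3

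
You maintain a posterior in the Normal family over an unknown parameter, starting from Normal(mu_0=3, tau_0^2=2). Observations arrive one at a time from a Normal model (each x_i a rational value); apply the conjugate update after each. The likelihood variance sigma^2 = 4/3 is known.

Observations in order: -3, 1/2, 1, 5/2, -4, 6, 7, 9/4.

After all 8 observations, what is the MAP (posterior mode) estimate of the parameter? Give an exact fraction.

171/104

obs 1: x=-3 → posterior Normal(-3/5, 4/5)
obs 2: x=1/2 → posterior Normal(-3/16, 1/2)
obs 3: x=1 → posterior Normal(3/22, 4/11)
obs 4: x=5/2 → posterior Normal(9/14, 2/7)
obs 5: x=-4 → posterior Normal(-3/17, 4/17)
obs 6: x=6 → posterior Normal(3/4, 1/5)
obs 7: x=7 → posterior Normal(36/23, 4/23)
obs 8: x=9/4 → posterior Normal(171/104, 2/13)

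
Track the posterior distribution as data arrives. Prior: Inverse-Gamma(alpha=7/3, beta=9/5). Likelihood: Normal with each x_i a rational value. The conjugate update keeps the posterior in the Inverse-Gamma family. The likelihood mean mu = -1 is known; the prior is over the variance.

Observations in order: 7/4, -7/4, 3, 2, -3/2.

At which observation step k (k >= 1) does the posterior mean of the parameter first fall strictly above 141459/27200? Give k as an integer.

obs 1: x=7/4 → posterior Inverse-Gamma(17/6, 893/160)
obs 2: x=-7/4 → posterior Inverse-Gamma(10/3, 469/80)
obs 3: x=3 → posterior Inverse-Gamma(23/6, 1109/80)
obs 4: x=2 → posterior Inverse-Gamma(13/3, 1469/80)
obs 5: x=-3/2 → posterior Inverse-Gamma(29/6, 1479/80)

k = 4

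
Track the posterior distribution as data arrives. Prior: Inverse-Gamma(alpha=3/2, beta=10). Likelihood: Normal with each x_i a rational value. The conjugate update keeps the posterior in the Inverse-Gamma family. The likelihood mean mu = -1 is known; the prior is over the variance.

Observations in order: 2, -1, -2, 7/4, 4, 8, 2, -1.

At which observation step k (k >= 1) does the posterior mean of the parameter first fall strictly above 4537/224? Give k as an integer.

obs 1: x=2 → posterior Inverse-Gamma(2, 29/2)
obs 2: x=-1 → posterior Inverse-Gamma(5/2, 29/2)
obs 3: x=-2 → posterior Inverse-Gamma(3, 15)
obs 4: x=7/4 → posterior Inverse-Gamma(7/2, 601/32)
obs 5: x=4 → posterior Inverse-Gamma(4, 1001/32)
obs 6: x=8 → posterior Inverse-Gamma(9/2, 2297/32)
obs 7: x=2 → posterior Inverse-Gamma(5, 2441/32)
obs 8: x=-1 → posterior Inverse-Gamma(11/2, 2441/32)

k = 6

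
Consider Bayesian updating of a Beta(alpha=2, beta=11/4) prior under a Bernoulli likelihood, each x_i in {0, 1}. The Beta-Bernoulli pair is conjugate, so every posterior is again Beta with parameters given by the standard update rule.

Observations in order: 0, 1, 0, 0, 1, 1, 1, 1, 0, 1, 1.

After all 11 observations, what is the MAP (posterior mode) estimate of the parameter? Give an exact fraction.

32/55

obs 1: x=0 → posterior Beta(2, 15/4)
obs 2: x=1 → posterior Beta(3, 15/4)
obs 3: x=0 → posterior Beta(3, 19/4)
obs 4: x=0 → posterior Beta(3, 23/4)
obs 5: x=1 → posterior Beta(4, 23/4)
obs 6: x=1 → posterior Beta(5, 23/4)
obs 7: x=1 → posterior Beta(6, 23/4)
obs 8: x=1 → posterior Beta(7, 23/4)
obs 9: x=0 → posterior Beta(7, 27/4)
obs 10: x=1 → posterior Beta(8, 27/4)
obs 11: x=1 → posterior Beta(9, 27/4)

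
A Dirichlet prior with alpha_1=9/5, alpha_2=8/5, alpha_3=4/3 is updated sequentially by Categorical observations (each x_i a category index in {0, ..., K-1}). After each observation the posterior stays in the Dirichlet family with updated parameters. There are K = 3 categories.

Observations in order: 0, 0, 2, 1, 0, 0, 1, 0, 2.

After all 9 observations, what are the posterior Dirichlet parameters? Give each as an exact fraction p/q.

alpha_1=34/5, alpha_2=18/5, alpha_3=10/3

obs 1: x=0 → posterior Dirichlet(14/5, 8/5, 4/3)
obs 2: x=0 → posterior Dirichlet(19/5, 8/5, 4/3)
obs 3: x=2 → posterior Dirichlet(19/5, 8/5, 7/3)
obs 4: x=1 → posterior Dirichlet(19/5, 13/5, 7/3)
obs 5: x=0 → posterior Dirichlet(24/5, 13/5, 7/3)
obs 6: x=0 → posterior Dirichlet(29/5, 13/5, 7/3)
obs 7: x=1 → posterior Dirichlet(29/5, 18/5, 7/3)
obs 8: x=0 → posterior Dirichlet(34/5, 18/5, 7/3)
obs 9: x=2 → posterior Dirichlet(34/5, 18/5, 10/3)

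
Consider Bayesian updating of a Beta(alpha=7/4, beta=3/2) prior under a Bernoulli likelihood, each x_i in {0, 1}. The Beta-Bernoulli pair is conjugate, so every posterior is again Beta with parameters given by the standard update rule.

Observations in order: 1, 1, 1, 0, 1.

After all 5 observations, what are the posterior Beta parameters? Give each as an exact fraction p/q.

obs 1: x=1 → posterior Beta(11/4, 3/2)
obs 2: x=1 → posterior Beta(15/4, 3/2)
obs 3: x=1 → posterior Beta(19/4, 3/2)
obs 4: x=0 → posterior Beta(19/4, 5/2)
obs 5: x=1 → posterior Beta(23/4, 5/2)

alpha=23/4, beta=5/2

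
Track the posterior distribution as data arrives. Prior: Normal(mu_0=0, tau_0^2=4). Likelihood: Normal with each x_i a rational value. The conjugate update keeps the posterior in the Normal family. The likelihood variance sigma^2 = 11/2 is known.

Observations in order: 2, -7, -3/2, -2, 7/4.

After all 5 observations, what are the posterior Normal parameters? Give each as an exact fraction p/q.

obs 1: x=2 → posterior Normal(16/19, 44/19)
obs 2: x=-7 → posterior Normal(-40/27, 44/27)
obs 3: x=-3/2 → posterior Normal(-52/35, 44/35)
obs 4: x=-2 → posterior Normal(-68/43, 44/43)
obs 5: x=7/4 → posterior Normal(-18/17, 44/51)

mu_0=-18/17, tau_0^2=44/51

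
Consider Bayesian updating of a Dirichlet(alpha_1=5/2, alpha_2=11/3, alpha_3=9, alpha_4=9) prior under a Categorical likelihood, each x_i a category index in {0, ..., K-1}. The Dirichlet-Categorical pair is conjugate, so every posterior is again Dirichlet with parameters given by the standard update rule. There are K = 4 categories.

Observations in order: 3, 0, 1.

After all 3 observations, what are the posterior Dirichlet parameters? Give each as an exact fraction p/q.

alpha_1=7/2, alpha_2=14/3, alpha_3=9, alpha_4=10

obs 1: x=3 → posterior Dirichlet(5/2, 11/3, 9, 10)
obs 2: x=0 → posterior Dirichlet(7/2, 11/3, 9, 10)
obs 3: x=1 → posterior Dirichlet(7/2, 14/3, 9, 10)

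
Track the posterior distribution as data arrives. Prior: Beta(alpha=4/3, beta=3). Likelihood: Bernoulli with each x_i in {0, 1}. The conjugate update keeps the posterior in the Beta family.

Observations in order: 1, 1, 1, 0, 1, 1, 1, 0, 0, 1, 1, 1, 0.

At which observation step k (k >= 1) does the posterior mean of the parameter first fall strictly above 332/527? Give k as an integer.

obs 1: x=1 → posterior Beta(7/3, 3)
obs 2: x=1 → posterior Beta(10/3, 3)
obs 3: x=1 → posterior Beta(13/3, 3)
obs 4: x=0 → posterior Beta(13/3, 4)
obs 5: x=1 → posterior Beta(16/3, 4)
obs 6: x=1 → posterior Beta(19/3, 4)
obs 7: x=1 → posterior Beta(22/3, 4)
obs 8: x=0 → posterior Beta(22/3, 5)
obs 9: x=0 → posterior Beta(22/3, 6)
obs 10: x=1 → posterior Beta(25/3, 6)
obs 11: x=1 → posterior Beta(28/3, 6)
obs 12: x=1 → posterior Beta(31/3, 6)
obs 13: x=0 → posterior Beta(31/3, 7)

k = 7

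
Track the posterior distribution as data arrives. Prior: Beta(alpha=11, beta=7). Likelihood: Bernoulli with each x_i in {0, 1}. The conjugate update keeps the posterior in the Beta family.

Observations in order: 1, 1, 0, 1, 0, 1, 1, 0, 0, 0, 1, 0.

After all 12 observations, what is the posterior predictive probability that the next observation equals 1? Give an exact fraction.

17/30

obs 1: x=1 → posterior Beta(12, 7)
obs 2: x=1 → posterior Beta(13, 7)
obs 3: x=0 → posterior Beta(13, 8)
obs 4: x=1 → posterior Beta(14, 8)
obs 5: x=0 → posterior Beta(14, 9)
obs 6: x=1 → posterior Beta(15, 9)
obs 7: x=1 → posterior Beta(16, 9)
obs 8: x=0 → posterior Beta(16, 10)
obs 9: x=0 → posterior Beta(16, 11)
obs 10: x=0 → posterior Beta(16, 12)
obs 11: x=1 → posterior Beta(17, 12)
obs 12: x=0 → posterior Beta(17, 13)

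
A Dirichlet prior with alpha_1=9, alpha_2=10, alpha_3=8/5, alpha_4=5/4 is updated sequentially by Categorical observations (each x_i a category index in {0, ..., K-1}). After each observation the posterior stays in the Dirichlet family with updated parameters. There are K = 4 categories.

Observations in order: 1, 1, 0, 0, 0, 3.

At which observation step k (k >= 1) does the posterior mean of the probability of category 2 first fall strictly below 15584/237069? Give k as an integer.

obs 1: x=1 → posterior Dirichlet(9, 11, 8/5, 5/4)
obs 2: x=1 → posterior Dirichlet(9, 12, 8/5, 5/4)
obs 3: x=0 → posterior Dirichlet(10, 12, 8/5, 5/4)
obs 4: x=0 → posterior Dirichlet(11, 12, 8/5, 5/4)
obs 5: x=0 → posterior Dirichlet(12, 12, 8/5, 5/4)
obs 6: x=3 → posterior Dirichlet(12, 12, 8/5, 9/4)

k = 3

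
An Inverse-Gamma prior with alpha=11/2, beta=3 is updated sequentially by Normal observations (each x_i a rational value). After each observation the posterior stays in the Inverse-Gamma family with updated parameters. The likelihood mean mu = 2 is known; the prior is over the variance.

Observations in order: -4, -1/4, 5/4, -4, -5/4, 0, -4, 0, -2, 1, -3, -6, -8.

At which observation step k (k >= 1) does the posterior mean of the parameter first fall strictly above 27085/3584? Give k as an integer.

obs 1: x=-4 → posterior Inverse-Gamma(6, 21)
obs 2: x=-1/4 → posterior Inverse-Gamma(13/2, 753/32)
obs 3: x=5/4 → posterior Inverse-Gamma(7, 381/16)
obs 4: x=-4 → posterior Inverse-Gamma(15/2, 669/16)
obs 5: x=-5/4 → posterior Inverse-Gamma(8, 1507/32)
obs 6: x=0 → posterior Inverse-Gamma(17/2, 1571/32)
obs 7: x=-4 → posterior Inverse-Gamma(9, 2147/32)
obs 8: x=0 → posterior Inverse-Gamma(19/2, 2211/32)
obs 9: x=-2 → posterior Inverse-Gamma(10, 2467/32)
obs 10: x=1 → posterior Inverse-Gamma(21/2, 2483/32)
obs 11: x=-3 → posterior Inverse-Gamma(11, 2883/32)
obs 12: x=-6 → posterior Inverse-Gamma(23/2, 3907/32)
obs 13: x=-8 → posterior Inverse-Gamma(12, 5507/32)

k = 7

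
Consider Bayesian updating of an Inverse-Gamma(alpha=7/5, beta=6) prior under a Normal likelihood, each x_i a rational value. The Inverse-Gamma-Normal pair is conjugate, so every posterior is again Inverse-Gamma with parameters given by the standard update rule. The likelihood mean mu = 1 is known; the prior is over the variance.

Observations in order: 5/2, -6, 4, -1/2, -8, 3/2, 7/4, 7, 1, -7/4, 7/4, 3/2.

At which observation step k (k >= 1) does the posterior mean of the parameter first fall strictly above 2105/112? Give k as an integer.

k = 2

obs 1: x=5/2 → posterior Inverse-Gamma(19/10, 57/8)
obs 2: x=-6 → posterior Inverse-Gamma(12/5, 253/8)
obs 3: x=4 → posterior Inverse-Gamma(29/10, 289/8)
obs 4: x=-1/2 → posterior Inverse-Gamma(17/5, 149/4)
obs 5: x=-8 → posterior Inverse-Gamma(39/10, 311/4)
obs 6: x=3/2 → posterior Inverse-Gamma(22/5, 623/8)
obs 7: x=7/4 → posterior Inverse-Gamma(49/10, 2501/32)
obs 8: x=7 → posterior Inverse-Gamma(27/5, 3077/32)
obs 9: x=1 → posterior Inverse-Gamma(59/10, 3077/32)
obs 10: x=-7/4 → posterior Inverse-Gamma(32/5, 1599/16)
obs 11: x=7/4 → posterior Inverse-Gamma(69/10, 3207/32)
obs 12: x=3/2 → posterior Inverse-Gamma(37/5, 3211/32)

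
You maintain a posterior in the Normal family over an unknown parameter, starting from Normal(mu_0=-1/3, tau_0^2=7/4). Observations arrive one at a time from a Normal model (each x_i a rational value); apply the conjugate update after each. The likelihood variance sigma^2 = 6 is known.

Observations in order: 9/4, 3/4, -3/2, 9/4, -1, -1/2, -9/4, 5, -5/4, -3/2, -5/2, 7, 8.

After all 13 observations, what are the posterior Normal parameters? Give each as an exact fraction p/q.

obs 1: x=9/4 → posterior Normal(1/4, 42/31)
obs 2: x=3/4 → posterior Normal(13/38, 21/19)
obs 3: x=-3/2 → posterior Normal(1/18, 14/15)
obs 4: x=9/4 → posterior Normal(73/208, 21/26)
obs 5: x=-1 → posterior Normal(45/236, 42/59)
obs 6: x=-1/2 → posterior Normal(31/264, 7/11)
obs 7: x=-9/4 → posterior Normal(-8/73, 42/73)
obs 8: x=5 → posterior Normal(27/80, 21/40)
obs 9: x=-5/4 → posterior Normal(73/348, 14/29)
obs 10: x=-3/2 → posterior Normal(31/376, 21/47)
obs 11: x=-5/2 → posterior Normal(-39/404, 42/101)
obs 12: x=7 → posterior Normal(157/432, 7/18)
obs 13: x=8 → posterior Normal(381/460, 42/115)

mu_0=381/460, tau_0^2=42/115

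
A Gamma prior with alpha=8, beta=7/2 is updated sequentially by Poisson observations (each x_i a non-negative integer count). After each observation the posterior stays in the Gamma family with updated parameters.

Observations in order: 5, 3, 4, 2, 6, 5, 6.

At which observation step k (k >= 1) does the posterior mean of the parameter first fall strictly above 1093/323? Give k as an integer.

k = 6

obs 1: x=5 → posterior Gamma(13, 9/2)
obs 2: x=3 → posterior Gamma(16, 11/2)
obs 3: x=4 → posterior Gamma(20, 13/2)
obs 4: x=2 → posterior Gamma(22, 15/2)
obs 5: x=6 → posterior Gamma(28, 17/2)
obs 6: x=5 → posterior Gamma(33, 19/2)
obs 7: x=6 → posterior Gamma(39, 21/2)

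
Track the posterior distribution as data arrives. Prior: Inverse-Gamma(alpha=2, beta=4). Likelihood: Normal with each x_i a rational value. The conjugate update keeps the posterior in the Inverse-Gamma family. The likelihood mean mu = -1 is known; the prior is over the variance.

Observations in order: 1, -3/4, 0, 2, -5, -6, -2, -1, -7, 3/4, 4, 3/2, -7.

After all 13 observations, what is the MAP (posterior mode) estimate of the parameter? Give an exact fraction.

1363/152

obs 1: x=1 → posterior Inverse-Gamma(5/2, 6)
obs 2: x=-3/4 → posterior Inverse-Gamma(3, 193/32)
obs 3: x=0 → posterior Inverse-Gamma(7/2, 209/32)
obs 4: x=2 → posterior Inverse-Gamma(4, 353/32)
obs 5: x=-5 → posterior Inverse-Gamma(9/2, 609/32)
obs 6: x=-6 → posterior Inverse-Gamma(5, 1009/32)
obs 7: x=-2 → posterior Inverse-Gamma(11/2, 1025/32)
obs 8: x=-1 → posterior Inverse-Gamma(6, 1025/32)
obs 9: x=-7 → posterior Inverse-Gamma(13/2, 1601/32)
obs 10: x=3/4 → posterior Inverse-Gamma(7, 825/16)
obs 11: x=4 → posterior Inverse-Gamma(15/2, 1025/16)
obs 12: x=3/2 → posterior Inverse-Gamma(8, 1075/16)
obs 13: x=-7 → posterior Inverse-Gamma(17/2, 1363/16)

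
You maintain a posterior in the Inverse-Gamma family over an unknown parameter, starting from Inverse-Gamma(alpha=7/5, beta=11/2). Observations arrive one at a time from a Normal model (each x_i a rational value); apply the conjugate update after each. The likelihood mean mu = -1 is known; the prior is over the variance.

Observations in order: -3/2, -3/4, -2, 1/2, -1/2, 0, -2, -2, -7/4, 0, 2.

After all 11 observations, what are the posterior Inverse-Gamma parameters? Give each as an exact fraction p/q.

alpha=69/10, beta=227/16

obs 1: x=-3/2 → posterior Inverse-Gamma(19/10, 45/8)
obs 2: x=-3/4 → posterior Inverse-Gamma(12/5, 181/32)
obs 3: x=-2 → posterior Inverse-Gamma(29/10, 197/32)
obs 4: x=1/2 → posterior Inverse-Gamma(17/5, 233/32)
obs 5: x=-1/2 → posterior Inverse-Gamma(39/10, 237/32)
obs 6: x=0 → posterior Inverse-Gamma(22/5, 253/32)
obs 7: x=-2 → posterior Inverse-Gamma(49/10, 269/32)
obs 8: x=-2 → posterior Inverse-Gamma(27/5, 285/32)
obs 9: x=-7/4 → posterior Inverse-Gamma(59/10, 147/16)
obs 10: x=0 → posterior Inverse-Gamma(32/5, 155/16)
obs 11: x=2 → posterior Inverse-Gamma(69/10, 227/16)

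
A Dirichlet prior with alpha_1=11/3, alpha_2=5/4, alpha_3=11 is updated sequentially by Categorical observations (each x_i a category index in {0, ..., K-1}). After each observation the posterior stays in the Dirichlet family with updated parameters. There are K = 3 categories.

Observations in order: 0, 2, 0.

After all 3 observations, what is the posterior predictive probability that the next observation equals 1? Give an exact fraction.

15/227

obs 1: x=0 → posterior Dirichlet(14/3, 5/4, 11)
obs 2: x=2 → posterior Dirichlet(14/3, 5/4, 12)
obs 3: x=0 → posterior Dirichlet(17/3, 5/4, 12)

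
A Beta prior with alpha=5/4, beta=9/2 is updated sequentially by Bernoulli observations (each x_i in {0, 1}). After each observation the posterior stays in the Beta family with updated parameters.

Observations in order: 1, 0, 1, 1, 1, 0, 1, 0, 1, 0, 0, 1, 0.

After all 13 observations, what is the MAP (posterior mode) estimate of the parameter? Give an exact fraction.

29/67

obs 1: x=1 → posterior Beta(9/4, 9/2)
obs 2: x=0 → posterior Beta(9/4, 11/2)
obs 3: x=1 → posterior Beta(13/4, 11/2)
obs 4: x=1 → posterior Beta(17/4, 11/2)
obs 5: x=1 → posterior Beta(21/4, 11/2)
obs 6: x=0 → posterior Beta(21/4, 13/2)
obs 7: x=1 → posterior Beta(25/4, 13/2)
obs 8: x=0 → posterior Beta(25/4, 15/2)
obs 9: x=1 → posterior Beta(29/4, 15/2)
obs 10: x=0 → posterior Beta(29/4, 17/2)
obs 11: x=0 → posterior Beta(29/4, 19/2)
obs 12: x=1 → posterior Beta(33/4, 19/2)
obs 13: x=0 → posterior Beta(33/4, 21/2)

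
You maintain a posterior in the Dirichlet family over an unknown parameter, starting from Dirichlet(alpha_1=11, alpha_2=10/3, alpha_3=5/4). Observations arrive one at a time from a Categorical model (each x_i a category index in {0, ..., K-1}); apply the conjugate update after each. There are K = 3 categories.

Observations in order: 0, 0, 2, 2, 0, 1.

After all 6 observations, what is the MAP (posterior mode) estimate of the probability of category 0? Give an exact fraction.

156/223

obs 1: x=0 → posterior Dirichlet(12, 10/3, 5/4)
obs 2: x=0 → posterior Dirichlet(13, 10/3, 5/4)
obs 3: x=2 → posterior Dirichlet(13, 10/3, 9/4)
obs 4: x=2 → posterior Dirichlet(13, 10/3, 13/4)
obs 5: x=0 → posterior Dirichlet(14, 10/3, 13/4)
obs 6: x=1 → posterior Dirichlet(14, 13/3, 13/4)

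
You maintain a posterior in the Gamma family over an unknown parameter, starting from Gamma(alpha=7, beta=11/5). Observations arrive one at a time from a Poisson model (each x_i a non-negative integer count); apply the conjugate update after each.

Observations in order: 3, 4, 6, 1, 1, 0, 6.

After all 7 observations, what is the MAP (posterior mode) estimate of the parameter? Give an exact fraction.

obs 1: x=3 → posterior Gamma(10, 16/5)
obs 2: x=4 → posterior Gamma(14, 21/5)
obs 3: x=6 → posterior Gamma(20, 26/5)
obs 4: x=1 → posterior Gamma(21, 31/5)
obs 5: x=1 → posterior Gamma(22, 36/5)
obs 6: x=0 → posterior Gamma(22, 41/5)
obs 7: x=6 → posterior Gamma(28, 46/5)

135/46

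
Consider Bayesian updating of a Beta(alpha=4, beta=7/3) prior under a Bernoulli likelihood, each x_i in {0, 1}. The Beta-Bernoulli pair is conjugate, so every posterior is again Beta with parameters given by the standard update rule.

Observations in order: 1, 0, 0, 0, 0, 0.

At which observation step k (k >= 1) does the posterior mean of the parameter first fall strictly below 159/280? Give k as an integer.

obs 1: x=1 → posterior Beta(5, 7/3)
obs 2: x=0 → posterior Beta(5, 10/3)
obs 3: x=0 → posterior Beta(5, 13/3)
obs 4: x=0 → posterior Beta(5, 16/3)
obs 5: x=0 → posterior Beta(5, 19/3)
obs 6: x=0 → posterior Beta(5, 22/3)

k = 3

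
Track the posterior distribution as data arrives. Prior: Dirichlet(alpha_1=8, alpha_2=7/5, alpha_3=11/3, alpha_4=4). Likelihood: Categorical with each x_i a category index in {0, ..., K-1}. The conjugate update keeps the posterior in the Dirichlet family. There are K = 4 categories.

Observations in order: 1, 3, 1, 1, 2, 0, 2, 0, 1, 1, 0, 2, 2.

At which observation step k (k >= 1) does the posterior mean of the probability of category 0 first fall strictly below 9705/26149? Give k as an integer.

obs 1: x=1 → posterior Dirichlet(8, 12/5, 11/3, 4)
obs 2: x=3 → posterior Dirichlet(8, 12/5, 11/3, 5)
obs 3: x=1 → posterior Dirichlet(8, 17/5, 11/3, 5)
obs 4: x=1 → posterior Dirichlet(8, 22/5, 11/3, 5)
obs 5: x=2 → posterior Dirichlet(8, 22/5, 14/3, 5)
obs 6: x=0 → posterior Dirichlet(9, 22/5, 14/3, 5)
obs 7: x=2 → posterior Dirichlet(9, 22/5, 17/3, 5)
obs 8: x=0 → posterior Dirichlet(10, 22/5, 17/3, 5)
obs 9: x=1 → posterior Dirichlet(10, 27/5, 17/3, 5)
obs 10: x=1 → posterior Dirichlet(10, 32/5, 17/3, 5)
obs 11: x=0 → posterior Dirichlet(11, 32/5, 17/3, 5)
obs 12: x=2 → posterior Dirichlet(11, 32/5, 20/3, 5)
obs 13: x=2 → posterior Dirichlet(11, 32/5, 23/3, 5)

k = 5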